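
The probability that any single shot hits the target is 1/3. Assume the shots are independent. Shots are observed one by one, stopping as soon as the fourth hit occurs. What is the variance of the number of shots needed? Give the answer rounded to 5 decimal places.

24.00000

Y = total shots until the fourth success; negative binomial with r=4, p=0.333333.
Var(Y) = r(1−p)/p² = 4·0.666667 / 0.333333² = 24.0000000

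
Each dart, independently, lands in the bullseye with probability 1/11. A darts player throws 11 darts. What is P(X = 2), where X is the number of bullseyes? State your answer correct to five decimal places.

X ~ Binomial(n=11, p=0.090909).
P(X=2) = C(11,2) · p^2 · (1−p)^9
= 55 · 0.0082645 · 0.4241 = 0.1927716

0.19277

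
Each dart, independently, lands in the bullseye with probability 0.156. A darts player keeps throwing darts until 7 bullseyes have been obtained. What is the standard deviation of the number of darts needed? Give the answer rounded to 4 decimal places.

Y = total darts until the seventh success; negative binomial with r=7, p=0.156.
SD(Y) = √[r(1−p)/p²] = √(242.767916) = 15.581011

15.5810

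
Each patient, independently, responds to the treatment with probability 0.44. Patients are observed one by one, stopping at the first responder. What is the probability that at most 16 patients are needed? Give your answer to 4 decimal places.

Y = number of patients to the first success; geometric, p = 0.44.
P(Y ≤ 16) = 1 − (1−p)^16 = 1 − 0.000094 = 0.999906

0.9999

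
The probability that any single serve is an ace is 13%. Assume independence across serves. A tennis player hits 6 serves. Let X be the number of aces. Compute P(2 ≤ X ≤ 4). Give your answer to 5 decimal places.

X ~ Binomial(6, 0.13); P(2 ≤ X ≤ 4) = Σ C(6,k) p^k (1−p)^(6−k) over k:
  k=2: C(6,2)·0.13^2·0.87^4 = 0.1452295
  k=3: C(6,3)·0.13^3·0.87^3 = 0.0289346
  k=4: C(6,4)·0.13^4·0.87^2 = 0.0032427
Total = 0.1774068

0.17741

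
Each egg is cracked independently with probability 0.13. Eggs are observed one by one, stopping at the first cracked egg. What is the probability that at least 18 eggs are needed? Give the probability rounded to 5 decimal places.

0.09372

Y = number of eggs to the first success; geometric, p = 0.13.
P(Y > 17) = P(first 17 all fail) = (1−p)^17 = 0.0937189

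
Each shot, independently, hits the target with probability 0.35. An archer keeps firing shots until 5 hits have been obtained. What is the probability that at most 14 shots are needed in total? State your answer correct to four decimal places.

Finishing within 14 shots ⇔ at least 5 successes in the first 14. With X ~ Binomial(14, 0.35), P(Y ≤ 14) = 1 − P(X ≤ 4).
  k=0: C(14,0)·0.35^0·0.65^14 = 0.002403
  k=1: C(14,1)·0.35^1·0.65^13 = 0.018116
  k=2: C(14,2)·0.35^2·0.65^12 = 0.063407
  k=3: C(14,3)·0.35^3·0.65^11 = 0.136569
  k=4: C(14,4)·0.35^4·0.65^10 = 0.202227
1 − 0.422723 = 0.577277

0.5773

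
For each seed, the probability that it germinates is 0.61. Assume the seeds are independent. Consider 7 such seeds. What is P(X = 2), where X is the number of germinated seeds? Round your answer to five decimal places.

0.07050

X ~ Binomial(n=7, p=0.61).
P(X=2) = C(7,2) · p^2 · (1−p)^5
= 21 · 0.3721 · 0.0090224 = 0.0705021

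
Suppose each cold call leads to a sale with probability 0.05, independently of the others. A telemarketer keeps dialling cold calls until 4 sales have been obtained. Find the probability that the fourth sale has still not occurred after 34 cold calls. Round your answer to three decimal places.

0.912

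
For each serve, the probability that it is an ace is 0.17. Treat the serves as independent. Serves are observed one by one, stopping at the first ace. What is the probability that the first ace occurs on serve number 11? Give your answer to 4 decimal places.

Geometric (trials to first success), p = 0.17.
P(Y = 11) = (1−p)^10 · p = 0.15516 · 0.17 = 0.026377

0.0264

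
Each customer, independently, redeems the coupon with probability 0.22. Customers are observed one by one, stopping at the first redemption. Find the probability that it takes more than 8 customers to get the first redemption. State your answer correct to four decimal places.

0.1370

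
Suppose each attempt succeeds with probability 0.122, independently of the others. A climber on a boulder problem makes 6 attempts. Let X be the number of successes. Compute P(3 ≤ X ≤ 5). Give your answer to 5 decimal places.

0.02728

X ~ Binomial(6, 0.122); P(3 ≤ X ≤ 5) = Σ C(6,k) p^k (1−p)^(6−k) over k:
  k=3: C(6,3)·0.122^3·0.878^3 = 0.0245806
  k=4: C(6,4)·0.122^4·0.878^2 = 0.0025616
  k=5: C(6,5)·0.122^5·0.878^1 = 0.0001424
Total = 0.0272847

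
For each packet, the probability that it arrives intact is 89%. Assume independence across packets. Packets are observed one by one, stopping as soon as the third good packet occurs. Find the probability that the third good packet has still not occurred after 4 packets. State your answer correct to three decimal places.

0.062

Needing more than 4 packets ⇔ fewer than 3 successes in the first 4. With X ~ Binomial(4, 0.89), P(Y > 4) = P(X ≤ 2).
  k=0: C(4,0)·0.89^0·0.11^4 = 0.00015
  k=1: C(4,1)·0.89^1·0.11^3 = 0.00474
  k=2: C(4,2)·0.89^2·0.11^2 = 0.05751
P(X ≤ 2) = 0.06239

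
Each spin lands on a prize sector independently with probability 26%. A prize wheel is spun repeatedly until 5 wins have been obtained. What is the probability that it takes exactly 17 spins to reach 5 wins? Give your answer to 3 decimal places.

0.058

Y = trial on which the fifth success occurs; negative binomial, r=5, p=0.26.
P(Y=17) = C(16,4) · p^5 · (1−p)^12
= 1820 · 0.0011881 · 0.026964 = 0.05831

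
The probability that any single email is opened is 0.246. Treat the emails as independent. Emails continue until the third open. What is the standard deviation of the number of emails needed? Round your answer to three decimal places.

6.114

Y = total emails until the third success; negative binomial with r=3, p=0.246.
SD(Y) = √[r(1−p)/p²] = √(37.37854) = 6.11380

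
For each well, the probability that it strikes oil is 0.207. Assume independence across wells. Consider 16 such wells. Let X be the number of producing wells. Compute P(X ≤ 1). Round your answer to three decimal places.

X ~ Binomial(16, 0.207); P(X ≤ 1) = Σ C(16,k) p^k (1−p)^(16−k) over k:
  k=0: C(16,0)·0.207^0·0.793^16 = 0.02446
  k=1: C(16,1)·0.207^1·0.793^15 = 0.10214
Total = 0.12659

0.127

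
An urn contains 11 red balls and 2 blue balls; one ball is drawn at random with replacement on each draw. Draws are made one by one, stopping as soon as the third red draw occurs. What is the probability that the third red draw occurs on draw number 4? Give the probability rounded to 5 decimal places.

0.27961

Y = trial on which the third success occurs; negative binomial, r=3, p=0.846154.
P(Y=4) = C(3,2) · p^3 · (1−p)^1
= 3 · 0.60583 · 0.15385 = 0.2796121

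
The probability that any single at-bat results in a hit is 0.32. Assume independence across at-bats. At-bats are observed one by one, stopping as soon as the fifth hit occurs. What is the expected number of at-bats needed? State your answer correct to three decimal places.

15.625

Y = total at-bats until the fifth success; negative binomial with r=5, p=0.32.
E[Y] = r / p = 5 / 0.32 = 15.62500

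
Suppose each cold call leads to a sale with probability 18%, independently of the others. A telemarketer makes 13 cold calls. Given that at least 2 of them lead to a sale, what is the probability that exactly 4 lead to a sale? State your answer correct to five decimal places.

0.17771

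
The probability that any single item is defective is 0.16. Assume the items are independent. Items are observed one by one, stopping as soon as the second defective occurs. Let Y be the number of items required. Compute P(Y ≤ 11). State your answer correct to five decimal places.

0.54526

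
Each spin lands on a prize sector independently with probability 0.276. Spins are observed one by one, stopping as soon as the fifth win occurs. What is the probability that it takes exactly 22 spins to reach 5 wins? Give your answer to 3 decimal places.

0.040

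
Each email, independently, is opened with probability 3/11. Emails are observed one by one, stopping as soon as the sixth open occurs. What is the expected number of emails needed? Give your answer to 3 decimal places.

22.000

Y = total emails until the sixth success; negative binomial with r=6, p=0.272727.
E[Y] = r / p = 6 / 0.272727 = 22.00000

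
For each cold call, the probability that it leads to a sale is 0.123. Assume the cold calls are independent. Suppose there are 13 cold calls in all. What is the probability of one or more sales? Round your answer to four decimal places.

0.8185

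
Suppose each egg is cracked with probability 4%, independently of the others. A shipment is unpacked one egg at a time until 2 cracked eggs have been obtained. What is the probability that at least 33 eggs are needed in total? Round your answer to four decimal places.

0.6319

Needing more than 32 eggs ⇔ fewer than 2 successes in the first 32. With X ~ Binomial(32, 0.04), P(Y > 32) = P(X ≤ 1).
  k=0: C(32,0)·0.04^0·0.96^32 = 0.270819
  k=1: C(32,1)·0.04^1·0.96^31 = 0.361092
P(X ≤ 1) = 0.631911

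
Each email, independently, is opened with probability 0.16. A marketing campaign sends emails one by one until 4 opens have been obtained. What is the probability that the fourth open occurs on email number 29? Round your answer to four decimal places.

0.0275

Y = trial on which the fourth success occurs; negative binomial, r=4, p=0.16.
P(Y=29) = C(28,3) · p^4 · (1−p)^25
= 3276 · 0.00065536 · 0.012793 = 0.027467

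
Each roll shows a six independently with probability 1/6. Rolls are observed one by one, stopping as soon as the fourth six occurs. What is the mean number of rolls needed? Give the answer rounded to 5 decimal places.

Y = total rolls until the fourth success; negative binomial with r=4, p=0.166667.
E[Y] = r / p = 4 / 0.166667 = 24.0000000

24.00000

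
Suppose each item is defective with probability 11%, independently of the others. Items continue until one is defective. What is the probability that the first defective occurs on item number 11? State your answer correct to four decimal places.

Geometric (trials to first success), p = 0.11.
P(Y = 11) = (1−p)^10 · p = 0.31182 · 0.11 = 0.034300

0.0343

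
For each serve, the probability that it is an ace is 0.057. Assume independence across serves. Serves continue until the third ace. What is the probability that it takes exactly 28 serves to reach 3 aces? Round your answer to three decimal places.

Y = trial on which the third success occurs; negative binomial, r=3, p=0.057.
P(Y=28) = C(27,2) · p^3 · (1−p)^25
= 351 · 0.00018519 · 0.23056 = 0.01499

0.015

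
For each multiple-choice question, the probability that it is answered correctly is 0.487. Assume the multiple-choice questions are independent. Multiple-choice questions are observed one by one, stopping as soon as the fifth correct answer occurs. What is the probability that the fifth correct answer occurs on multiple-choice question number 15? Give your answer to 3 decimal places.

Y = trial on which the fifth success occurs; negative binomial, r=5, p=0.487.
P(Y=15) = C(14,4) · p^5 · (1−p)^10
= 1001 · 0.027393 · 0.0012623 = 0.03461

0.035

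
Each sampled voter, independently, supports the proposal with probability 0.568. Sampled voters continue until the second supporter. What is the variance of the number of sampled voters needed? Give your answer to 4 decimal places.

2.6780

Y = total sampled voters until the second success; negative binomial with r=2, p=0.568.
Var(Y) = r(1−p)/p² = 2·0.432 / 0.568² = 2.678040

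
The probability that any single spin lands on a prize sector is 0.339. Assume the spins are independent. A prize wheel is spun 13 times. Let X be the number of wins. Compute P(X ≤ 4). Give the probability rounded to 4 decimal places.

X ~ Binomial(13, 0.339); P(X ≤ 4) = Σ C(13,k) p^k (1−p)^(13−k) over k:
  k=0: C(13,0)·0.339^0·0.661^13 = 0.004599
  k=1: C(13,1)·0.339^1·0.661^12 = 0.030659
  k=2: C(13,2)·0.339^2·0.661^11 = 0.094343
  k=3: C(13,3)·0.339^3·0.661^10 = 0.177411
  k=4: C(13,4)·0.339^4·0.661^9 = 0.227467
Total = 0.534478

0.5345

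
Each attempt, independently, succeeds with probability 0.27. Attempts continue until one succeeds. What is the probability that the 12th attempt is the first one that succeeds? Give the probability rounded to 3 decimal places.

Geometric (trials to first success), p = 0.27.
P(Y = 12) = (1−p)^11 · p = 0.031373 · 0.27 = 0.00847

0.008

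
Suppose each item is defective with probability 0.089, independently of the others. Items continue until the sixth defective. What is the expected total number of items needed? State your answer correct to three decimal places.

Y = total items until the sixth success; negative binomial with r=6, p=0.089.
E[Y] = r / p = 6 / 0.089 = 67.41573

67.416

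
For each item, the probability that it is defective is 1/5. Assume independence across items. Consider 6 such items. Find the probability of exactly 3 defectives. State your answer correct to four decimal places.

X ~ Binomial(n=6, p=0.20).
P(X=3) = C(6,3) · p^3 · (1−p)^3
= 20 · 0.008 · 0.512 = 0.081920

0.0819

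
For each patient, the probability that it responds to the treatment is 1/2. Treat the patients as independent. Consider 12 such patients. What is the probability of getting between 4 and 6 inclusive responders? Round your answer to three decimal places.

X ~ Binomial(12, 0.50); P(4 ≤ X ≤ 6) = Σ C(12,k) p^k (1−p)^(12−k) over k:
  k=4: C(12,4)·0.50^4·0.50^8 = 0.12085
  k=5: C(12,5)·0.50^5·0.50^7 = 0.19336
  k=6: C(12,6)·0.50^6·0.50^6 = 0.22559
Total = 0.53979

0.540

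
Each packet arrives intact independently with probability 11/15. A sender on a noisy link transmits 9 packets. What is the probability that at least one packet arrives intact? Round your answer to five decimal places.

0.99999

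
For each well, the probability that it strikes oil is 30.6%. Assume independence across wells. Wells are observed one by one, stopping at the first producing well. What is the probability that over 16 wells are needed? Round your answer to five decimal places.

0.00290

Y = number of wells to the first success; geometric, p = 0.306.
P(Y > 16) = P(first 16 all fail) = (1−p)^16 = 0.0028957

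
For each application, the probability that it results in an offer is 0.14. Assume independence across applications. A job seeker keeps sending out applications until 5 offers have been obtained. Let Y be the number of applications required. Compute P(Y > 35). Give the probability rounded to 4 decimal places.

0.4460

Needing more than 35 applications ⇔ fewer than 5 successes in the first 35. With X ~ Binomial(35, 0.14), P(Y > 35) = P(X ≤ 4).
  k=0: C(35,0)·0.14^0·0.86^35 = 0.005099
  k=1: C(35,1)·0.14^1·0.86^34 = 0.029050
  k=2: C(35,2)·0.14^2·0.86^33 = 0.080394
  k=3: C(35,3)·0.14^3·0.86^32 = 0.143961
  k=4: C(35,4)·0.14^4·0.86^31 = 0.187484
P(X ≤ 4) = 0.445987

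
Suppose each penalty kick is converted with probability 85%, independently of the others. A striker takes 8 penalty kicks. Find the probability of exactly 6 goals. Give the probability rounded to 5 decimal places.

0.23760

X ~ Binomial(n=8, p=0.85).
P(X=6) = C(8,6) · p^6 · (1−p)^2
= 28 · 0.37715 · 0.0225 = 0.2376042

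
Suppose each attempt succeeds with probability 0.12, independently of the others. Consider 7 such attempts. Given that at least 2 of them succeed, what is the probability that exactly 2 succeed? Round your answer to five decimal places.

X ~ Binomial(7, 0.12). Want P(X=2 | X≥2) = P(X=2) / P(X≥2).
P(X=2) = C(7,2)·0.12^2·0.88^5 = 0.1595861
P(X≥2) = 1 − 0.4086756 − 0.3900994 = 0.2012250
Ratio = 0.1595861 / 0.2012250 = 0.7930732

0.79307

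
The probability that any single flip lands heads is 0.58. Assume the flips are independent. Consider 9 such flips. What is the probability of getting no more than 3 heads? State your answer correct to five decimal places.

0.12334

X ~ Binomial(9, 0.58); P(X ≤ 3) = Σ C(9,k) p^k (1−p)^(9−k) over k:
  k=0: C(9,0)·0.58^0·0.42^9 = 0.0004067
  k=1: C(9,1)·0.58^1·0.42^8 = 0.0050543
  k=2: C(9,2)·0.58^2·0.42^7 = 0.0279192
  k=3: C(9,3)·0.58^3·0.42^6 = 0.0899620
Total = 0.1233422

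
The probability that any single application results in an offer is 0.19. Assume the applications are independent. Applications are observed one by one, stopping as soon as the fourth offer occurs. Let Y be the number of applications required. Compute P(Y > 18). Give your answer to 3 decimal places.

0.545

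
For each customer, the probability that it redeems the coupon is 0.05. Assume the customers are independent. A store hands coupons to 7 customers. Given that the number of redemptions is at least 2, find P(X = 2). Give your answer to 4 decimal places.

0.9153

X ~ Binomial(7, 0.05). Want P(X=2 | X≥2) = P(X=2) / P(X≥2).
P(X=2) = C(7,2)·0.05^2·0.95^5 = 0.040623
P(X≥2) = 1 − 0.698337 − 0.257282 = 0.044381
Ratio = 0.040623 / 0.044381 = 0.915345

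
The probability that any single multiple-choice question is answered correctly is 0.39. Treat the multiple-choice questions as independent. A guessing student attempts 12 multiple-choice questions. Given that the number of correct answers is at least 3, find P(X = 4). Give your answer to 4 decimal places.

X ~ Binomial(12, 0.39). Want P(X=4 | X≥3) = P(X=4) / P(X≥3).
P(X=4) = C(12,4)·0.39^4·0.61^8 = 0.219534
P(X≥3) = 1 − 0.002654 − 0.020365 − 0.071610 = 0.905371
Ratio = 0.219534 / 0.905371 = 0.242480

0.2425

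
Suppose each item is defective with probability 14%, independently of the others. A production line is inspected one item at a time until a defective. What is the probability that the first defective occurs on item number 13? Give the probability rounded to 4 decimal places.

0.0229

Geometric (trials to first success), p = 0.14.
P(Y = 13) = (1−p)^12 · p = 0.16367 · 0.14 = 0.022914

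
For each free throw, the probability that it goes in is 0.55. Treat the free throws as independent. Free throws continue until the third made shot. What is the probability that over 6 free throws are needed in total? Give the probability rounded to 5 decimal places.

Needing more than 6 free throws ⇔ fewer than 3 successes in the first 6. With X ~ Binomial(6, 0.55), P(Y > 6) = P(X ≤ 2).
  k=0: C(6,0)·0.55^0·0.45^6 = 0.0083038
  k=1: C(6,1)·0.55^1·0.45^5 = 0.0608943
  k=2: C(6,2)·0.55^2·0.45^4 = 0.1860659
P(X ≤ 2) = 0.2552639

0.25526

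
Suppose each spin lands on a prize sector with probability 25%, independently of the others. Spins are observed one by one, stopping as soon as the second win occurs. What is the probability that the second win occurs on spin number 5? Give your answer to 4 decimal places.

Y = trial on which the second success occurs; negative binomial, r=2, p=0.25.
P(Y=5) = C(4,1) · p^2 · (1−p)^3
= 4 · 0.0625 · 0.42188 = 0.105469

0.1055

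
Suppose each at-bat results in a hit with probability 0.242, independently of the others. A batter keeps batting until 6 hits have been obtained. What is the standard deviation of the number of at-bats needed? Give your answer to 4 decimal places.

8.8124

Y = total at-bats until the sixth success; negative binomial with r=6, p=0.242.
SD(Y) = √[r(1−p)/p²] = √(77.658630) = 8.812413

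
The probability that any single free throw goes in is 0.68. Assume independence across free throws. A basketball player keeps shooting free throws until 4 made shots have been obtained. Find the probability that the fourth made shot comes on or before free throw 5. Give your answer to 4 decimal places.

0.4875

Finishing within 5 free throws ⇔ at least 4 successes in the first 5. With X ~ Binomial(5, 0.68), P(Y ≤ 5) = 1 − P(X ≤ 3).
  k=0: C(5,0)·0.68^0·0.32^5 = 0.003355
  k=1: C(5,1)·0.68^1·0.32^4 = 0.035652
  k=2: C(5,2)·0.68^2·0.32^3 = 0.151519
  k=3: C(5,3)·0.68^3·0.32^2 = 0.321978
1 − 0.512505 = 0.487495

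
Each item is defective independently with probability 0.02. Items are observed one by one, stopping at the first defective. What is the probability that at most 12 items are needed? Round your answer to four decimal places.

0.2153

Y = number of items to the first success; geometric, p = 0.02.
P(Y ≤ 12) = 1 − (1−p)^12 = 1 − 0.784717 = 0.215283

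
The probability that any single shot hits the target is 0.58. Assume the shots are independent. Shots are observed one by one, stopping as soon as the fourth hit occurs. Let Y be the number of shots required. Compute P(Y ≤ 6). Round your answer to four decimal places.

0.5029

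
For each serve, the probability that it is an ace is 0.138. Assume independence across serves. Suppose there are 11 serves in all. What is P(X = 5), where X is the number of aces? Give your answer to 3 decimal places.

X ~ Binomial(n=11, p=0.138).
P(X=5) = C(11,5) · p^5 · (1−p)^6
= 462 · 5.0049e-05 · 0.41025 = 0.00949

0.009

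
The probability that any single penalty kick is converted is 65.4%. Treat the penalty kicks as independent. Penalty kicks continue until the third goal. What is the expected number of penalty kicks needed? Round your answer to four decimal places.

Y = total penalty kicks until the third success; negative binomial with r=3, p=0.654.
E[Y] = r / p = 3 / 0.654 = 4.587156

4.5872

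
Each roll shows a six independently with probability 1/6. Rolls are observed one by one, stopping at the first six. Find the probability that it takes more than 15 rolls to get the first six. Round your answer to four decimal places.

Y = number of rolls to the first success; geometric, p = 0.166667.
P(Y > 15) = P(first 15 all fail) = (1−p)^15 = 0.064905

0.0649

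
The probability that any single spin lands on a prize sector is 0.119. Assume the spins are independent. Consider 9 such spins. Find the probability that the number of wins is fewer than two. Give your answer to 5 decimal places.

X ~ Binomial(9, 0.119); P(X ≤ 1) = Σ C(9,k) p^k (1−p)^(9−k) over k:
  k=0: C(9,0)·0.119^0·0.881^9 = 0.3197298
  k=1: C(9,1)·0.119^1·0.881^8 = 0.3886841
Total = 0.7084139

0.70841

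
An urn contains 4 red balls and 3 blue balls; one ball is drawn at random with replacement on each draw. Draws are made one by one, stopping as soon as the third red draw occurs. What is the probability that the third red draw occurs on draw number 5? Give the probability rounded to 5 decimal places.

0.20563

Y = trial on which the third success occurs; negative binomial, r=3, p=0.571429.
P(Y=5) = C(4,2) · p^3 · (1−p)^2
= 6 · 0.18659 · 0.18367 = 0.2056286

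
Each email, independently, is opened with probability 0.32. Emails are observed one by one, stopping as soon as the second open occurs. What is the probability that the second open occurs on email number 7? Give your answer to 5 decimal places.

Y = trial on which the second success occurs; negative binomial, r=2, p=0.32.
P(Y=7) = C(6,1) · p^2 · (1−p)^5
= 6 · 0.1024 · 0.14539 = 0.0893297

0.08933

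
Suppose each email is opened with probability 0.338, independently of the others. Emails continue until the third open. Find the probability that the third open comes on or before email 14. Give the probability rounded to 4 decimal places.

Finishing within 14 emails ⇔ at least 3 successes in the first 14. With X ~ Binomial(14, 0.338), P(Y ≤ 14) = 1 − P(X ≤ 2).
  k=0: C(14,0)·0.338^0·0.662^14 = 0.003105
  k=1: C(14,1)·0.338^1·0.662^13 = 0.022192
  k=2: C(14,2)·0.338^2·0.662^12 = 0.073650
1 − 0.098946 = 0.901054

0.9011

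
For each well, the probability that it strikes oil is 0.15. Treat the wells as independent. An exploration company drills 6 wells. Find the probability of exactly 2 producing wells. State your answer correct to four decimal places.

0.1762

X ~ Binomial(n=6, p=0.15).
P(X=2) = C(6,2) · p^2 · (1−p)^4
= 15 · 0.0225 · 0.52201 = 0.176177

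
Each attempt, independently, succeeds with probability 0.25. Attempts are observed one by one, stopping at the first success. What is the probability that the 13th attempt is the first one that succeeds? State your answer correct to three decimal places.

0.008

Geometric (trials to first success), p = 0.25.
P(Y = 13) = (1−p)^12 · p = 0.031676 · 0.25 = 0.00792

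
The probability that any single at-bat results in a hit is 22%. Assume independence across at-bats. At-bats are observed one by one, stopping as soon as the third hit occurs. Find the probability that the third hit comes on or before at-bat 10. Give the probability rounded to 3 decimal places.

0.383

Finishing within 10 at-bats ⇔ at least 3 successes in the first 10. With X ~ Binomial(10, 0.22), P(Y ≤ 10) = 1 − P(X ≤ 2).
  k=0: C(10,0)·0.22^0·0.78^10 = 0.08336
  k=1: C(10,1)·0.22^1·0.78^9 = 0.23511
  k=2: C(10,2)·0.22^2·0.78^8 = 0.29841
1 − 0.61688 = 0.38312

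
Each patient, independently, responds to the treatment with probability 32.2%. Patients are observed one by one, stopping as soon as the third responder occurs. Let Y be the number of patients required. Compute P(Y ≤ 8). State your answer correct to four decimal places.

Finishing within 8 patients ⇔ at least 3 successes in the first 8. With X ~ Binomial(8, 0.322), P(Y ≤ 8) = 1 − P(X ≤ 2).
  k=0: C(8,0)·0.322^0·0.678^8 = 0.044652
  k=1: C(8,1)·0.322^1·0.678^7 = 0.169650
  k=2: C(8,2)·0.322^2·0.678^6 = 0.281999
1 − 0.496301 = 0.503699

0.5037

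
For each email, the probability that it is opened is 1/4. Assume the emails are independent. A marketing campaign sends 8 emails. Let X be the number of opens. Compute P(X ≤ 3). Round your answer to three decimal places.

X ~ Binomial(8, 0.25); P(X ≤ 3) = Σ C(8,k) p^k (1−p)^(8−k) over k:
  k=0: C(8,0)·0.25^0·0.75^8 = 0.10011
  k=1: C(8,1)·0.25^1·0.75^7 = 0.26697
  k=2: C(8,2)·0.25^2·0.75^6 = 0.31146
  k=3: C(8,3)·0.25^3·0.75^5 = 0.20764
Total = 0.88618

0.886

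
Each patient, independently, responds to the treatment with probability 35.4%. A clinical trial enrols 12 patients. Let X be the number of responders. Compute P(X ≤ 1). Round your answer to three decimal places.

0.040

X ~ Binomial(12, 0.354); P(X ≤ 1) = Σ C(12,k) p^k (1−p)^(12−k) over k:
  k=0: C(12,0)·0.354^0·0.646^12 = 0.00528
  k=1: C(12,1)·0.354^1·0.646^11 = 0.03473
Total = 0.04001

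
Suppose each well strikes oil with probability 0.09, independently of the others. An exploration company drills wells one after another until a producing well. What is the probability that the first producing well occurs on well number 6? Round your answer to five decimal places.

0.05616

Geometric (trials to first success), p = 0.09.
P(Y = 6) = (1−p)^5 · p = 0.62403 · 0.09 = 0.0561629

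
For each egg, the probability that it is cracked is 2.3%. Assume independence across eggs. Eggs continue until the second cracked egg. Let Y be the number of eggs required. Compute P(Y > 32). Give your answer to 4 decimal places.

Needing more than 32 eggs ⇔ fewer than 2 successes in the first 32. With X ~ Binomial(32, 0.023), P(Y > 32) = P(X ≤ 1).
  k=0: C(32,0)·0.023^0·0.977^32 = 0.474926
  k=1: C(32,1)·0.023^1·0.977^31 = 0.357774
P(X ≤ 1) = 0.832701

0.8327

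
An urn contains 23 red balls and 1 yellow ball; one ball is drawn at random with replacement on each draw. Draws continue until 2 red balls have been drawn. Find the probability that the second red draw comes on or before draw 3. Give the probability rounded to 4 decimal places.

0.9949

Finishing within 3 draws ⇔ at least 2 successes in the first 3. With X ~ Binomial(3, 0.958333), P(Y ≤ 3) = 1 − P(X ≤ 1).
  k=0: C(3,0)·0.958333^0·0.041667^3 = 0.000072
  k=1: C(3,1)·0.958333^1·0.041667^2 = 0.004991
1 − 0.005064 = 0.994936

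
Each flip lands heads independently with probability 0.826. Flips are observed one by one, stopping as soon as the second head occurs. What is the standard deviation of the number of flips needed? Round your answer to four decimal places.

0.7142

Y = total flips until the second success; negative binomial with r=2, p=0.826.
SD(Y) = √[r(1−p)/p²] = √(0.510058) = 0.714183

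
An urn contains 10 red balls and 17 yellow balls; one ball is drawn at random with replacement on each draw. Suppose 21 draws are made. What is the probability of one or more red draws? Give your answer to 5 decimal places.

0.99994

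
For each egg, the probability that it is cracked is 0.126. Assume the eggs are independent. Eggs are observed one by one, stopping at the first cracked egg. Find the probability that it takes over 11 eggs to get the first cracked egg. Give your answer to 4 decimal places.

Y = number of eggs to the first success; geometric, p = 0.126.
P(Y > 11) = P(first 11 all fail) = (1−p)^11 = 0.227314

0.2273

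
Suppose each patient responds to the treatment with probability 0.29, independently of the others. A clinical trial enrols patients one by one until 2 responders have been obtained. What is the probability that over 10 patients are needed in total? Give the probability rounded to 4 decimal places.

0.1655

Needing more than 10 patients ⇔ fewer than 2 successes in the first 10. With X ~ Binomial(10, 0.29), P(Y > 10) = P(X ≤ 1).
  k=0: C(10,0)·0.29^0·0.71^10 = 0.032552
  k=1: C(10,1)·0.29^1·0.71^9 = 0.132961
P(X ≤ 1) = 0.165513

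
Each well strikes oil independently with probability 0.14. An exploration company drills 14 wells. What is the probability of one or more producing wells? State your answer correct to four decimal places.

0.8789

P(at least one) = 1 − P(none) = 1 − (1 − 0.14)^14
= 1 − 0.121054 = 0.878946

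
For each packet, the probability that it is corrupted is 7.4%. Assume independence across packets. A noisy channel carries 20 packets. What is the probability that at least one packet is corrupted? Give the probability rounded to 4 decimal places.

P(at least one) = 1 − P(none) = 1 − (1 − 0.074)^20
= 1 − 0.214892 = 0.785108

0.7851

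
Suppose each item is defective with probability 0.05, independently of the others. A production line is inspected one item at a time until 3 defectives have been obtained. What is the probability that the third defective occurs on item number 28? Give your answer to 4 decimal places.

Y = trial on which the third success occurs; negative binomial, r=3, p=0.05.
P(Y=28) = C(27,2) · p^3 · (1−p)^25
= 351 · 0.000125 · 0.27739 = 0.012170

0.0122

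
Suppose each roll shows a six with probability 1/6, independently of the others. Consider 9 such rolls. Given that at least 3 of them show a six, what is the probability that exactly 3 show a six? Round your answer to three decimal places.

0.731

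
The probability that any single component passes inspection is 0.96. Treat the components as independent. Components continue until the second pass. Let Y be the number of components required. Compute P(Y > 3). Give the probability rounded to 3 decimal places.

0.005

Needing more than 3 components ⇔ fewer than 2 successes in the first 3. With X ~ Binomial(3, 0.96), P(Y > 3) = P(X ≤ 1).
  k=0: C(3,0)·0.96^0·0.04^3 = 0.00006
  k=1: C(3,1)·0.96^1·0.04^2 = 0.00461
P(X ≤ 1) = 0.00467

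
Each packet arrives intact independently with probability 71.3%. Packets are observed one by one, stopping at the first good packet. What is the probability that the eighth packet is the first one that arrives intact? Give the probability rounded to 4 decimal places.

0.0001

Geometric (trials to first success), p = 0.713.
P(Y = 8) = (1−p)^7 · p = 0.00016039 · 0.713 = 0.000114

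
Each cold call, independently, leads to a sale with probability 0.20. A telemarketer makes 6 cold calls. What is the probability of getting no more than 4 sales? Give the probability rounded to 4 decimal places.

0.9984

X ~ Binomial(6, 0.20); P(X ≤ 4) = Σ C(6,k) p^k (1−p)^(6−k) over k:
  k=0: C(6,0)·0.20^0·0.80^6 = 0.262144
  k=1: C(6,1)·0.20^1·0.80^5 = 0.393216
  k=2: C(6,2)·0.20^2·0.80^4 = 0.245760
  k=3: C(6,3)·0.20^3·0.80^3 = 0.081920
  k=4: C(6,4)·0.20^4·0.80^2 = 0.015360
Total = 0.998400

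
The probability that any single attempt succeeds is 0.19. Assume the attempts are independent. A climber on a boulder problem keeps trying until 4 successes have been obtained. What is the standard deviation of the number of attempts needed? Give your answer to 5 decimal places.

9.47368

Y = total attempts until the fourth success; negative binomial with r=4, p=0.19.
SD(Y) = √[r(1−p)/p²] = √(89.7506925) = 9.4736842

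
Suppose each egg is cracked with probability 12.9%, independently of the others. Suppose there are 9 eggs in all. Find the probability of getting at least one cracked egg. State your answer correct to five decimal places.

P(at least one) = 1 − P(none) = 1 − (1 − 0.129)^9
= 1 − 0.2885117 = 0.7114883

0.71149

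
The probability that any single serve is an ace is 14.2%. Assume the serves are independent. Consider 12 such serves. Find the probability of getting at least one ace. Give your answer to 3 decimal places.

0.841

P(at least one) = 1 − P(none) = 1 − (1 − 0.142)^12
= 1 − 0.15916 = 0.84084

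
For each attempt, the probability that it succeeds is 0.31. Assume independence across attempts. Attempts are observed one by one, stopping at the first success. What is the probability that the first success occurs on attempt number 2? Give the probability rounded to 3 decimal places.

Geometric (trials to first success), p = 0.31.
P(Y = 2) = (1−p)^1 · p = 0.69 · 0.31 = 0.21390

0.214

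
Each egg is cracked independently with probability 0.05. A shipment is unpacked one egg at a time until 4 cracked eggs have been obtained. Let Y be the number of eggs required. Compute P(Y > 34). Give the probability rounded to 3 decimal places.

0.912

Needing more than 34 eggs ⇔ fewer than 4 successes in the first 34. With X ~ Binomial(34, 0.05), P(Y > 34) = P(X ≤ 3).
  k=0: C(34,0)·0.05^0·0.95^34 = 0.17482
  k=1: C(34,1)·0.05^1·0.95^33 = 0.31284
  k=2: C(34,2)·0.05^2·0.95^32 = 0.27168
  k=3: C(34,3)·0.05^3·0.95^31 = 0.15252
P(X ≤ 3) = 0.91187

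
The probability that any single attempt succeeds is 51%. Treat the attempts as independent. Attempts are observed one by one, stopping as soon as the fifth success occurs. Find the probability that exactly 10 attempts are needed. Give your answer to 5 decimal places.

Y = trial on which the fifth success occurs; negative binomial, r=5, p=0.51.
P(Y=10) = C(9,4) · p^5 · (1−p)^5
= 126 · 0.034503 · 0.028248 = 0.1228010

0.12280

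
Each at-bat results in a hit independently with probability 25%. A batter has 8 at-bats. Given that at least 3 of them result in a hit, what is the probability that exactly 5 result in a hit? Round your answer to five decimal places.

0.07177

X ~ Binomial(8, 0.25). Want P(X=5 | X≥3) = P(X=5) / P(X≥3).
P(X=5) = C(8,5)·0.25^5·0.75^3 = 0.0230713
P(X≥3) = 1 − 0.1001129 − 0.2669678 − 0.3114624 = 0.3214569
Ratio = 0.0230713 / 0.3214569 = 0.0717710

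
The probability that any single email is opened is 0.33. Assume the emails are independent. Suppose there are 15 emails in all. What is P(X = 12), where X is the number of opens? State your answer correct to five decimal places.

0.00023

X ~ Binomial(n=15, p=0.33).
P(X=12) = C(15,12) · p^12 · (1−p)^3
= 455 · 1.6679e-06 · 0.30076 = 0.0002282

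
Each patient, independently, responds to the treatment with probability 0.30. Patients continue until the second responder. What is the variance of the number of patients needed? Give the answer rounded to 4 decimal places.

15.5556

Y = total patients until the second success; negative binomial with r=2, p=0.30.
Var(Y) = r(1−p)/p² = 2·0.70 / 0.30² = 15.555556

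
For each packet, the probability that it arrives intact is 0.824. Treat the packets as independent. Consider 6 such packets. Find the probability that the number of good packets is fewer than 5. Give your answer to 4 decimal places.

0.2858

X ~ Binomial(6, 0.824); P(X ≤ 4) = Σ C(6,k) p^k (1−p)^(6−k) over k:
  k=0: C(6,0)·0.824^0·0.176^6 = 0.000030
  k=1: C(6,1)·0.824^1·0.176^5 = 0.000835
  k=2: C(6,2)·0.824^2·0.176^4 = 0.009772
  k=3: C(6,3)·0.824^3·0.176^3 = 0.061003
  k=4: C(6,4)·0.824^4·0.176^2 = 0.214203
Total = 0.285843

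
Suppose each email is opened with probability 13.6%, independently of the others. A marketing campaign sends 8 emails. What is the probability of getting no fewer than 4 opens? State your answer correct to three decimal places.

X ~ Binomial(8, 0.136); P(X ≥ 4) = Σ C(8,k) p^k (1−p)^(8−k) over k:
  k=4: C(8,4)·0.136^4·0.864^4 = 0.01334
  k=5: C(8,5)·0.136^5·0.864^3 = 0.00168
  k=6: C(8,6)·0.136^6·0.864^2 = 0.00013
  k=7: C(8,7)·0.136^7·0.864^1 = 0.00001
  k=8: C(8,8)·0.136^8·0.864^0 = 0.00000
Total = 0.01516

0.015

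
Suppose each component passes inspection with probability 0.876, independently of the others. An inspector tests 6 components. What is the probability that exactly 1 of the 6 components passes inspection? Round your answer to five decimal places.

X ~ Binomial(n=6, p=0.876).
P(X=1) = C(6,1) · p^1 · (1−p)^5
= 6 · 0.876 · 2.9316e-05 = 0.0001541

0.00015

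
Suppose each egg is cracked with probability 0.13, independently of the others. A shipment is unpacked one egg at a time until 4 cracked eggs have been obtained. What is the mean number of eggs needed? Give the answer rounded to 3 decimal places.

30.769

Y = total eggs until the fourth success; negative binomial with r=4, p=0.13.
E[Y] = r / p = 4 / 0.13 = 30.76923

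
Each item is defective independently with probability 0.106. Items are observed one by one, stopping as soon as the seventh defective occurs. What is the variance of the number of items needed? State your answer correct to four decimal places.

556.9598

Y = total items until the seventh success; negative binomial with r=7, p=0.106.
Var(Y) = r(1−p)/p² = 7·0.894 / 0.106² = 556.959772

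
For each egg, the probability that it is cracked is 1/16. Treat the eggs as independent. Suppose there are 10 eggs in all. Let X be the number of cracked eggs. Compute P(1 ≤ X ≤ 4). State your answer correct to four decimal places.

X ~ Binomial(10, 0.0625); P(1 ≤ X ≤ 4) = Σ C(10,k) p^k (1−p)^(10−k) over k:
  k=1: C(10,1)·0.0625^1·0.9375^9 = 0.349640
  k=2: C(10,2)·0.0625^2·0.9375^8 = 0.104892
  k=3: C(10,3)·0.0625^3·0.9375^7 = 0.018647
  k=4: C(10,4)·0.0625^4·0.9375^6 = 0.002176
Total = 0.475355

0.4754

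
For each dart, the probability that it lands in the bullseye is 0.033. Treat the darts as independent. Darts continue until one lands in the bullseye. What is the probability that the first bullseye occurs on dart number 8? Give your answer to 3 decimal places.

Geometric (trials to first success), p = 0.033.
P(Y = 8) = (1−p)^7 · p = 0.79065 · 0.033 = 0.02609

0.026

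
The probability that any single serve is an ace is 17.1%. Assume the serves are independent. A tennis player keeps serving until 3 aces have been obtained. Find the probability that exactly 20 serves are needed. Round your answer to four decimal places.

0.0353

Y = trial on which the third success occurs; negative binomial, r=3, p=0.171.
P(Y=20) = C(19,2) · p^3 · (1−p)^17
= 171 · 0.0050002 · 0.04125 = 0.035270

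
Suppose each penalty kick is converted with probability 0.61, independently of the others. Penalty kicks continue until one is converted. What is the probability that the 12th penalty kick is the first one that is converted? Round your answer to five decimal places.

0.00002

Geometric (trials to first success), p = 0.61.
P(Y = 12) = (1−p)^11 · p = 3.1748e-05 · 0.61 = 0.0000194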